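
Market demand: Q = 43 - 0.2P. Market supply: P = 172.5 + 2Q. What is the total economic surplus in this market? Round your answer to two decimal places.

129.02

Rewriting demand in inverse form: P = 215 - 5Q.
Setting demand equal to supply, 42.5 = 7Q, so Q* = 6.0714 and P* = 184.6429.
CS = (1/2)(6.0714)(30.3571) = 92.1556 and PS = (1/2)(6.0714)(12.1429) = 36.8622, so total surplus = 129.0179.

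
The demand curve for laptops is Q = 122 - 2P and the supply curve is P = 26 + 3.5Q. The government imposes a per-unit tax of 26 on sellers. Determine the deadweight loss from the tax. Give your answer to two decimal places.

84.50

Rewriting demand in inverse form: P = 61 - 0.5Q.
Without the tax, 61 - 0.5Q = 26 + 3.5Q so Q* = 8.75 and P* = 56.625.
A tax on sellers shifts supply up by 26: 61 - 0.5Q = 26 + 3.5Q + 26, so Q_t = 2.25. Buyers pay P_b = 59.875; sellers receive P_s = P_b - 26 = 33.875.
Deadweight loss is the triangle between the curves from Q_t to Q*: (1/2)(8.75 - 2.25)(26) = 84.5.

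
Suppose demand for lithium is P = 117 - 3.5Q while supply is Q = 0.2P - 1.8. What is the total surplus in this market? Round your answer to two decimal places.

686.12

Rewriting supply in inverse form: P = 9 + 5Q.
Setting demand equal to supply, 108 = 8.5Q, so Q* = 12.7059 and P* = 72.5294.
Total surplus is the full triangle between the curves from 0 to Q*: (1/2)(12.7059)(117 - 9) = 686.1176.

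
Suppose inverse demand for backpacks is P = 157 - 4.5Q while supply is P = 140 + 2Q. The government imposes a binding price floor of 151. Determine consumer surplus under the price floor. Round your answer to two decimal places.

4.00

Free-market equilibrium: 157 - 4.5Q = 140 + 2Q gives Q* = 2.6154, P* = 145.2308.
At P = 151, buyers demand (157 - 151)/4.5 = 1.3333 while sellers would supply more, so the quantity traded is 1.3333 at price 151.
CS is the triangle under demand above 151: (1/2)(1.3333)(157 - 151) = 4.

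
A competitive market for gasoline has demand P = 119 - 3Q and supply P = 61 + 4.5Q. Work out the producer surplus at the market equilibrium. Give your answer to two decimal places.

134.56

Setting demand equal to supply, 58 = 7.5Q, so Q* = 7.7333 and P* = 95.8.
The supply curve's price intercept is 61, so PS = (1/2)(Q*)(P* - 61) = (1/2)(7.7333)(34.8) = 134.56.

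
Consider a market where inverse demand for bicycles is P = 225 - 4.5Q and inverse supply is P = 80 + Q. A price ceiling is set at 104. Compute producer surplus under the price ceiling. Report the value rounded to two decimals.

288.00

Without the control, 225 - 4.5Q = 80 + Q so Q* = 26.3636 and P* = 106.3636.
At the ceiling price 104, quantity supplied is (104 - 80)/1 = 24; supply is the short side, so Q = 24 trades at P = 104.
PS is the triangle above supply below 104: (1/2)(24)(104 - 80) = 288.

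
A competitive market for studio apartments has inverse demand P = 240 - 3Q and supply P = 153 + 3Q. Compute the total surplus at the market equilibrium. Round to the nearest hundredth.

630.75

Set 240 - 3Q = 153 + 3Q, which gives 87 = 6Q, so Q* = 14.5 and P* = 240 - 3(14.5) = 196.5.
Total surplus is the full triangle between the curves from 0 to Q*: (1/2)(14.5)(240 - 153) = 630.75.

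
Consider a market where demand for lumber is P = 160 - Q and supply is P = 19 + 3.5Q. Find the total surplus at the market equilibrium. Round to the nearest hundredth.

Equilibrium: 160 - Q = 19 + 3.5Q, so Q* = 31.3333 and P* = 128.6667.
CS = (1/2)(31.3333)(31.3333) = 490.8889 and PS = (1/2)(31.3333)(109.6667) = 1718.1111, so total surplus = 2209.

2209.00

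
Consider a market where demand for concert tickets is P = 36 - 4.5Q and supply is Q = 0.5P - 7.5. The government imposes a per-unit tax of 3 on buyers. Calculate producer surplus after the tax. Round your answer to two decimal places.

Rewriting supply in inverse form: P = 15 + 2Q.
Pre-tax equilibrium: 36 - 4.5Q = 15 + 2Q gives Q* = 3.2308, P* = 21.4615.
A tax on buyers shifts demand down by 3: (36 - 3) - 4.5Q = 15 + 2Q, so Q_t = 2.7692. Buyers pay P_b = 23.5385; sellers receive P_s = P_b - 3 = 20.5385.
PS = (1/2)(Q_t)(P_s - 15) = (1/2)(2.7692)(5.5385) = 7.6686.

7.67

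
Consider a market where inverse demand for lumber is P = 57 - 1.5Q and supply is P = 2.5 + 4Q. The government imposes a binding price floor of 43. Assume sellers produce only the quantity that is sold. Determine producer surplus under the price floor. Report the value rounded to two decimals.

Without the control, 57 - 1.5Q = 2.5 + 4Q so Q* = 9.9091 and P* = 42.1364.
At P = 43, buyers demand (57 - 43)/1.5 = 9.3333 while sellers would supply more, so the quantity traded is 9.3333 at price 43.
The supply price at Q = 9.3333 is 39.8333. PS is the trapezoid between 43 and supply over [0, 9.3333]: (1/2)[(43 - 2.5) + (43 - 39.8333)](9.3333) = 203.7778.

203.78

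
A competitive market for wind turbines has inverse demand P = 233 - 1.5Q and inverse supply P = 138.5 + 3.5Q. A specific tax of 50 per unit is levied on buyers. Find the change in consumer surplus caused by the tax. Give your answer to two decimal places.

Pre-tax equilibrium: 233 - 1.5Q = 138.5 + 3.5Q gives Q* = 18.9, P* = 204.65.
A tax on buyers shifts demand down by 50: (233 - 50) - 1.5Q = 138.5 + 3.5Q, so Q_t = 8.9. Buyers pay P_b = 219.65; sellers receive P_s = P_b - 50 = 169.65.
CS falls from (1/2)(18.9)(28.35) = 267.9075 to (1/2)(8.9)(13.35) = 59.4075, a change of -208.5.

-208.50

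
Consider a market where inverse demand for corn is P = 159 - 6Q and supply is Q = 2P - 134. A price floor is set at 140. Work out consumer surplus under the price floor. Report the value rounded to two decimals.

30.08

Rewriting supply in inverse form: P = 67 + 0.5Q.
Free-market equilibrium: 159 - 6Q = 67 + 0.5Q gives Q* = 14.1538, P* = 74.0769.
At P = 140, buyers demand (159 - 140)/6 = 3.1667 while sellers would supply more, so the quantity traded is 3.1667 at price 140.
CS is the triangle under demand above 140: (1/2)(3.1667)(159 - 140) = 30.0833.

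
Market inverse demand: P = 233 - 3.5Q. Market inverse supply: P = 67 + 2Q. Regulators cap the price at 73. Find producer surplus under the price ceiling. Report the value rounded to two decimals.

Without the control, 233 - 3.5Q = 67 + 2Q so Q* = 30.1818 and P* = 127.3636.
At the ceiling price 73, quantity supplied is (73 - 67)/2 = 3; supply is the short side, so Q = 3 trades at P = 73.
PS is the triangle above supply below 73: (1/2)(3)(73 - 67) = 9.

9.00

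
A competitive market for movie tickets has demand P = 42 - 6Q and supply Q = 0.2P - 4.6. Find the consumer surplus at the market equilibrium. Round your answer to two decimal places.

8.95

Rewriting supply in inverse form: P = 23 + 5Q.
Setting demand equal to supply, 19 = 11Q, so Q* = 1.7273 and P* = 31.6364.
Consumer surplus is the triangle under demand above P*: (1/2)(1.7273)(42 - 31.6364) = (1/2)(1.7273)(10.3636) = 8.9504.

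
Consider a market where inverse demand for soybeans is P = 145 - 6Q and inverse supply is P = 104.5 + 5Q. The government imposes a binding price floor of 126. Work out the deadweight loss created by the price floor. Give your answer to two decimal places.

1.46

Free-market equilibrium: 145 - 6Q = 104.5 + 5Q gives Q* = 3.6818, P* = 122.9091.
At P = 126, buyers demand (145 - 126)/6 = 3.1667 while sellers would supply more, so the quantity traded is 3.1667 at price 126.
At Q = 3.1667 the demand price is 126 and the supply price is 120.3333. Deadweight loss is the triangle between the curves from 3.1667 to 3.6818: (1/2)(126 - 120.3333)(3.6818 - 3.1667) = 1.4596.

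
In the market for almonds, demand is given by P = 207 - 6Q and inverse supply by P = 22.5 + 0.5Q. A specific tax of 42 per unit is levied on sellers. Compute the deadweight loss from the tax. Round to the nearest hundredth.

Without the tax, 207 - 6Q = 22.5 + 0.5Q so Q* = 28.3846 and P* = 36.6923.
With the tax, sellers need 42 more per unit: 207 - 6Q = 22.5 + 0.5Q + 42, so Q_t = 21.9231. Buyers pay P_b = 75.4615; sellers receive P_s = P_b - 42 = 33.4615.
Deadweight loss is the triangle between the curves from Q_t to Q*: (1/2)(28.3846 - 21.9231)(42) = 135.6923.

135.69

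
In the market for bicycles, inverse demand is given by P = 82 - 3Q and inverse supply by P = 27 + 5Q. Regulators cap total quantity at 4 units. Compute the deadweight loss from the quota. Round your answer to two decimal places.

Without the quota, 82 - 3Q = 27 + 5Q gives Q* = 6.875.
At Q = 4 the demand price is 82 - 3(4) = 70 and the supply price is 27 + 5(4) = 47.
Deadweight loss is the triangle between the curves from 4 to 6.875: (1/2)(70 - 47)(6.875 - 4) = 33.0625.

33.06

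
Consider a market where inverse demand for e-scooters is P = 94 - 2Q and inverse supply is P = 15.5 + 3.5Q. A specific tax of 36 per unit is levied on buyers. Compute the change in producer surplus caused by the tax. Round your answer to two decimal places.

Pre-tax equilibrium: 94 - 2Q = 15.5 + 3.5Q gives Q* = 14.2727, P* = 65.4545.
With the tax, buyers' net willingness to pay falls by 36: (94 - 36) - 2Q = 15.5 + 3.5Q, so Q_t = 7.7273. Buyers pay P_b = 78.5455; sellers receive P_s = P_b - 36 = 42.5455.
Producers lose the trapezoid between P_s and P* out to Q_t plus the triangle from Q_t to Q*: change in PS = 104.4938 - 356.4938 = -252.

-252.00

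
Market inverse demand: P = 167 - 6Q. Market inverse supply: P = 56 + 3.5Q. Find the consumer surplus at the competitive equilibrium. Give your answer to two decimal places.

Equilibrium: 167 - 6Q = 56 + 3.5Q, so Q* = 11.6842 and P* = 96.8947.
The demand choke price is 167, so CS = (1/2)(Q*)(167 - P*) = (1/2)(11.6842)(70.1053) = 409.5623.

409.56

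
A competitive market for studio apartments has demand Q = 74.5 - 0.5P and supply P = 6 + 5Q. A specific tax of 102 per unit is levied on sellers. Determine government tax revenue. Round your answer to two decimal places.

Rewriting demand in inverse form: P = 149 - 2Q.
Pre-tax equilibrium: 149 - 2Q = 6 + 5Q gives Q* = 20.4286, P* = 108.1429.
A tax on sellers shifts supply up by 102: 149 - 2Q = 6 + 5Q + 102, so Q_t = 5.8571. Buyers pay P_b = 137.2857; sellers receive P_s = P_b - 102 = 35.2857.
Tax revenue = t x Q_t = 102 x 5.8571 = 597.4286.

597.43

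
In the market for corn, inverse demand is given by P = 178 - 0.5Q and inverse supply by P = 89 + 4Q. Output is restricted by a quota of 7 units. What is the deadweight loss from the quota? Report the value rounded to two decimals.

Unrestricted equilibrium: Q* = (178 - 89)/(0.5 + 4) = 19.7778.
At Q = 7 the demand price is 178 - 0.5(7) = 174.5 and the supply price is 89 + 4(7) = 117.
Deadweight loss is the triangle between the curves from 7 to 19.7778: (1/2)(174.5 - 117)(19.7778 - 7) = 367.3611.

367.36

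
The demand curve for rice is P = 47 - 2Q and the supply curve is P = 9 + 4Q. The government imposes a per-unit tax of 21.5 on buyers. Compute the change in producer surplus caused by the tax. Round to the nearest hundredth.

-65.10

Without the tax, 47 - 2Q = 9 + 4Q so Q* = 6.3333 and P* = 34.3333.
A tax on buyers shifts demand down by 21.5: (47 - 21.5) - 2Q = 9 + 4Q, so Q_t = 2.75. Buyers pay P_b = 41.5; sellers receive P_s = P_b - 21.5 = 20.
Producers lose the trapezoid between P_s and P* out to Q_t plus the triangle from Q_t to Q*: change in PS = 15.125 - 80.2222 = -65.0972.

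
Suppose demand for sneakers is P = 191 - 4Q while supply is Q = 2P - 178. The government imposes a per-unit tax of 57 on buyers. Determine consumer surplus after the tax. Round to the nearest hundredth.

Rewriting supply in inverse form: P = 89 + 0.5Q.
Pre-tax equilibrium: 191 - 4Q = 89 + 0.5Q gives Q* = 22.6667, P* = 100.3333.
A tax on buyers shifts demand down by 57: (191 - 57) - 4Q = 89 + 0.5Q, so Q_t = 10. Buyers pay P_b = 151; sellers receive P_s = P_b - 57 = 94.
Consumer surplus is the triangle under demand above P_b: (1/2)(10)(191 - 151) = 200.

200.00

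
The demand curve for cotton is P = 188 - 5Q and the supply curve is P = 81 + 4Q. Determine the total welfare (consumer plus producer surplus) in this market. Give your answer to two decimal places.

636.06

Setting demand equal to supply, 107 = 9Q, so Q* = 11.8889 and P* = 128.5556.
CS = (1/2)(11.8889)(59.4444) = 353.3642 and PS = (1/2)(11.8889)(47.5556) = 282.6914, so total surplus = 636.0556.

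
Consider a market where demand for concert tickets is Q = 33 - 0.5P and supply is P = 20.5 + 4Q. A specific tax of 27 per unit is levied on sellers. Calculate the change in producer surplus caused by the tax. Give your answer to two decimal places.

Rewriting demand in inverse form: P = 66 - 2Q.
Without the tax, 66 - 2Q = 20.5 + 4Q so Q* = 7.5833 and P* = 50.8333.
A tax on sellers shifts supply up by 27: 66 - 2Q = 20.5 + 4Q + 27, so Q_t = 3.0833. Buyers pay P_b = 59.8333; sellers receive P_s = P_b - 27 = 32.8333.
PS falls from (1/2)(7.5833)(30.3333) = 115.0139 to (1/2)(3.0833)(12.3333) = 19.0139, a change of -96.

-96.00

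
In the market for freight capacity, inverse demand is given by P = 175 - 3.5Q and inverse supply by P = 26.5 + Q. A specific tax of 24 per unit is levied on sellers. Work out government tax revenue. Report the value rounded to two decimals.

Without the tax, 175 - 3.5Q = 26.5 + Q so Q* = 33 and P* = 59.5.
A tax on sellers shifts supply up by 24: 175 - 3.5Q = 26.5 + Q + 24, so Q_t = 27.6667. Buyers pay P_b = 78.1667; sellers receive P_s = P_b - 24 = 54.1667.
Revenue is the tax times quantity traded: 24 x 27.6667 = 664.

664.00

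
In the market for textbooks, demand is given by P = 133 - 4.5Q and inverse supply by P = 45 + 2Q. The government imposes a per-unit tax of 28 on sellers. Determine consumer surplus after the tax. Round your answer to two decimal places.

191.72

Without the tax, 133 - 4.5Q = 45 + 2Q so Q* = 13.5385 and P* = 72.0769.
A tax on sellers shifts supply up by 28: 133 - 4.5Q = 45 + 2Q + 28, so Q_t = 9.2308. Buyers pay P_b = 91.4615; sellers receive P_s = P_b - 28 = 63.4615.
CS = (1/2)(Q_t)(133 - P_b) = (1/2)(9.2308)(41.5385) = 191.716.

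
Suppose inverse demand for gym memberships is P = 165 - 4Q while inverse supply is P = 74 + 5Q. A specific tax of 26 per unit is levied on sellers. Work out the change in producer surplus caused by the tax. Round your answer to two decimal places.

-125.19

Without the tax, 165 - 4Q = 74 + 5Q so Q* = 10.1111 and P* = 124.5556.
With the tax, sellers need 26 more per unit: 165 - 4Q = 74 + 5Q + 26, so Q_t = 7.2222. Buyers pay P_b = 136.1111; sellers receive P_s = P_b - 26 = 110.1111.
Producers lose the trapezoid between P_s and P* out to Q_t plus the triangle from Q_t to Q*: change in PS = 130.4012 - 255.5864 = -125.1852.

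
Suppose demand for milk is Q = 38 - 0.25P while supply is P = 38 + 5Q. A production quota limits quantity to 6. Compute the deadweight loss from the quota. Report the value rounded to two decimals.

200.00

Rewriting demand in inverse form: P = 152 - 4Q.
Without the quota, 152 - 4Q = 38 + 5Q gives Q* = 12.6667.
At Q = 6 the demand price is 152 - 4(6) = 128 and the supply price is 38 + 5(6) = 68.
DWL = (1/2)(gap between curves at 6) x (Q* - 6) = (1/2)(60)(6.6667) = 200.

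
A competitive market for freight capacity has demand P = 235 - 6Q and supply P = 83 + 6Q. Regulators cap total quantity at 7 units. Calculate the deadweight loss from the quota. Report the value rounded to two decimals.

Unrestricted equilibrium: Q* = (235 - 83)/(6 + 6) = 12.6667.
At Q = 7 the demand price is 235 - 6(7) = 193 and the supply price is 83 + 6(7) = 125.
Deadweight loss is the triangle between the curves from 7 to 12.6667: (1/2)(193 - 125)(12.6667 - 7) = 192.6667.

192.67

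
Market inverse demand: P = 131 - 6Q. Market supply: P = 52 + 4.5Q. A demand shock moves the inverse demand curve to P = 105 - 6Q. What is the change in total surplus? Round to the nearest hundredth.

Initial equilibrium: Q_0 = 7.5238, P_0 = 85.8571; CS_0 = (1/2)(7.5238)(45.1429) = 169.8231, PS_0 = (1/2)(7.5238)(33.8571) = 127.3673.
New equilibrium: 105 - 6Q = 52 + 4.5Q gives Q_1 = 5.0476, P_1 = 74.7143; CS_1 = 76.4354, PS_1 = 57.3265.
Change in total surplus = (76.4354 + 57.3265) - (169.8231 + 127.3673) = -163.4286.

-163.43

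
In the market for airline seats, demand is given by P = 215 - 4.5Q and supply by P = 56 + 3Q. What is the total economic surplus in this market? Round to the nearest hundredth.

1685.40

Equilibrium: 215 - 4.5Q = 56 + 3Q, so Q* = 21.2 and P* = 119.6.
CS = (1/2)(21.2)(95.4) = 1011.24 and PS = (1/2)(21.2)(63.6) = 674.16, so total surplus = 1685.4.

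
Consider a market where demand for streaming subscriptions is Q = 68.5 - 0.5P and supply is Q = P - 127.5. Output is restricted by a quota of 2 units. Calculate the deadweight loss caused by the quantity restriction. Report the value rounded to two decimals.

2.04

Rewriting demand in inverse form: P = 137 - 2Q.
Rewriting supply in inverse form: P = 127.5 + Q.
Unrestricted equilibrium: Q* = (137 - 127.5)/(2 + 1) = 3.1667.
At Q = 2 the demand price is 137 - 2(2) = 133 and the supply price is 127.5 + (2) = 129.5.
DWL = (1/2)(gap between curves at 2) x (Q* - 2) = (1/2)(3.5)(1.1667) = 2.0417.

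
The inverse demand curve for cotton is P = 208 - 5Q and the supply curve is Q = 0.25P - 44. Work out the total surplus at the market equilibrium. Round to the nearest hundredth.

Rewriting supply in inverse form: P = 176 + 4Q.
Setting demand equal to supply, 32 = 9Q, so Q* = 3.5556 and P* = 190.2222.
CS = (1/2)(3.5556)(17.7778) = 31.6049 and PS = (1/2)(3.5556)(14.2222) = 25.284, so total surplus = 56.8889.

56.89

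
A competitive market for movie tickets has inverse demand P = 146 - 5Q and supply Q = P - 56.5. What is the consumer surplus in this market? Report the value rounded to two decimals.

556.27

Rewriting supply in inverse form: P = 56.5 + Q.
Set 146 - 5Q = 56.5 + Q, which gives 89.5 = 6Q, so Q* = 14.9167 and P* = 146 - 5(14.9167) = 71.4167.
Consumer surplus is the triangle under demand above P*: (1/2)(14.9167)(146 - 71.4167) = (1/2)(14.9167)(74.5833) = 556.2674.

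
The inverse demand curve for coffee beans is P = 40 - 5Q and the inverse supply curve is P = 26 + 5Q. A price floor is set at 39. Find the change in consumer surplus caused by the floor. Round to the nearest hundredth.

-4.80

Without the control, 40 - 5Q = 26 + 5Q so Q* = 1.4 and P* = 33.
At the floor price 39, quantity demanded is (40 - 39)/5 = 0.2; demand is the short side, so Q = 0.2 trades at P = 39.
CS goes from (1/2)(1.4)(7) = 4.9 to 0.1 (computed as (40 - 39)(0.2) - (1/2)(5)(0.2)^2), a change of -4.8.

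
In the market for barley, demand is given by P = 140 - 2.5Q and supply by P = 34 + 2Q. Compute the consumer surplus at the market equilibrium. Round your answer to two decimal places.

693.58

Setting demand equal to supply, 106 = 4.5Q, so Q* = 23.5556 and P* = 81.1111.
Consumer surplus is the triangle under demand above P*: (1/2)(23.5556)(140 - 81.1111) = (1/2)(23.5556)(58.8889) = 693.5802.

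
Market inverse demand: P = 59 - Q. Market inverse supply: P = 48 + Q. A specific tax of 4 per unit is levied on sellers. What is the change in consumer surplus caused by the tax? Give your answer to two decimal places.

Without the tax, 59 - Q = 48 + Q so Q* = 5.5 and P* = 53.5.
With the tax, sellers need 4 more per unit: 59 - Q = 48 + Q + 4, so Q_t = 3.5. Buyers pay P_b = 55.5; sellers receive P_s = P_b - 4 = 51.5.
CS falls from (1/2)(5.5)(5.5) = 15.125 to (1/2)(3.5)(3.5) = 6.125, a change of -9.

-9.00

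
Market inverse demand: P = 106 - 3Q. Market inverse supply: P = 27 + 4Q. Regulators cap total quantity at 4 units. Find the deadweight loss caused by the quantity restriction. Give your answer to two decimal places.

185.79

Unrestricted equilibrium: Q* = (106 - 27)/(3 + 4) = 11.2857.
At Q = 4 the demand price is 106 - 3(4) = 94 and the supply price is 27 + 4(4) = 43.
Deadweight loss is the triangle between the curves from 4 to 11.2857: (1/2)(94 - 43)(11.2857 - 4) = 185.7857.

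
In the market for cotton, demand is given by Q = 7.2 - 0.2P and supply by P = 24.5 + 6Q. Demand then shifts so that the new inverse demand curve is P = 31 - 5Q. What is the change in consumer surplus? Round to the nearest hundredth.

-1.86

Rewriting demand in inverse form: P = 36 - 5Q.
Initial equilibrium: Q_0 = 1.0455, P_0 = 30.7727; CS_0 = (1/2)(1.0455)(5.2273) = 2.7324, PS_0 = (1/2)(1.0455)(6.2727) = 3.2789.
New equilibrium: 31 - 5Q = 24.5 + 6Q gives Q_1 = 0.5909, P_1 = 28.0455; CS_1 = 0.8729, PS_1 = 1.0475.
Change in consumer surplus = 0.8729 - 2.7324 = -1.8595.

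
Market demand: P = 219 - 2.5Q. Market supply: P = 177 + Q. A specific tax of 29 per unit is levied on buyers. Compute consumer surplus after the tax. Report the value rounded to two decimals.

Pre-tax equilibrium: 219 - 2.5Q = 177 + Q gives Q* = 12, P* = 189.
A tax on buyers shifts demand down by 29: (219 - 29) - 2.5Q = 177 + Q, so Q_t = 3.7143. Buyers pay P_b = 209.7143; sellers receive P_s = P_b - 29 = 180.7143.
Consumer surplus is the triangle under demand above P_b: (1/2)(3.7143)(219 - 209.7143) = 17.2449.

17.24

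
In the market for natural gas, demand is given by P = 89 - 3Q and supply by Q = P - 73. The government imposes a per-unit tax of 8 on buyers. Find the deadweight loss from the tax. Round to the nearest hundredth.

8.00

Rewriting supply in inverse form: P = 73 + Q.
Pre-tax equilibrium: 89 - 3Q = 73 + Q gives Q* = 4, P* = 77.
With the tax, buyers' net willingness to pay falls by 8: (89 - 8) - 3Q = 73 + Q, so Q_t = 2. Buyers pay P_b = 83; sellers receive P_s = P_b - 8 = 75.
The welfare triangle lost has base Q* - Q_t = 2 and height t = 8, so DWL = (1/2)(2)(8) = 8.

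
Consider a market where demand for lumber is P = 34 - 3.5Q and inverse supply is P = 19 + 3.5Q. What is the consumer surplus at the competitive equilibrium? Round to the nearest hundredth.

8.04

Equilibrium: 34 - 3.5Q = 19 + 3.5Q, so Q* = 2.1429 and P* = 26.5.
The demand choke price is 34, so CS = (1/2)(Q*)(34 - P*) = (1/2)(2.1429)(7.5) = 8.0357.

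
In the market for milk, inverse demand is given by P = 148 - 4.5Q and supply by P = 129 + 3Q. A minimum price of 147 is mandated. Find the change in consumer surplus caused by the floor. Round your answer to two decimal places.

-14.33

Without the control, 148 - 4.5Q = 129 + 3Q so Q* = 2.5333 and P* = 136.6.
At the floor price 147, quantity demanded is (148 - 147)/4.5 = 0.2222; demand is the short side, so Q = 0.2222 trades at P = 147.
CS goes from (1/2)(2.5333)(11.4) = 14.44 to 0.1111 (computed as (148 - 147)(0.2222) - (1/2)(4.5)(0.2222)^2), a change of -14.3289.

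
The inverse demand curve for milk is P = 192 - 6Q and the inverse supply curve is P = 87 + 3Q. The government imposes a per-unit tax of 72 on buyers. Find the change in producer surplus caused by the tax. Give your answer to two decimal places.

Without the tax, 192 - 6Q = 87 + 3Q so Q* = 11.6667 and P* = 122.
With the tax, buyers' net willingness to pay falls by 72: (192 - 72) - 6Q = 87 + 3Q, so Q_t = 3.6667. Buyers pay P_b = 170; sellers receive P_s = P_b - 72 = 98.
PS falls from (1/2)(11.6667)(35) = 204.1667 to (1/2)(3.6667)(11) = 20.1667, a change of -184.

-184.00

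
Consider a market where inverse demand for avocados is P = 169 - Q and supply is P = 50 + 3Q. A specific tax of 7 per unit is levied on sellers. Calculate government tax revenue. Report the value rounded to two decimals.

Pre-tax equilibrium: 169 - Q = 50 + 3Q gives Q* = 29.75, P* = 139.25.
A tax on sellers shifts supply up by 7: 169 - Q = 50 + 3Q + 7, so Q_t = 28. Buyers pay P_b = 141; sellers receive P_s = P_b - 7 = 134.
Tax revenue = t x Q_t = 7 x 28 = 196.

196.00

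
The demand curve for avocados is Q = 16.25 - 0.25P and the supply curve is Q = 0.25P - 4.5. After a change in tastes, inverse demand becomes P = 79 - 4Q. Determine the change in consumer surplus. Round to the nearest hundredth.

47.25

Rewriting demand in inverse form: P = 65 - 4Q.
Rewriting supply in inverse form: P = 18 + 4Q.
Initial equilibrium: Q_0 = 5.875, P_0 = 41.5; CS_0 = (1/2)(5.875)(23.5) = 69.0312, PS_0 = (1/2)(5.875)(23.5) = 69.0312.
New equilibrium: 79 - 4Q = 18 + 4Q gives Q_1 = 7.625, P_1 = 48.5; CS_1 = 116.2812, PS_1 = 116.2812.
Change in consumer surplus = 116.2812 - 69.0312 = 47.25.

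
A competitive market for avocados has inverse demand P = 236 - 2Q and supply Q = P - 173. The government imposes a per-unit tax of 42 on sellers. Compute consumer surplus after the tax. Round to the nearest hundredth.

49.00

Rewriting supply in inverse form: P = 173 + Q.
Without the tax, 236 - 2Q = 173 + Q so Q* = 21 and P* = 194.
With the tax, sellers need 42 more per unit: 236 - 2Q = 173 + Q + 42, so Q_t = 7. Buyers pay P_b = 222; sellers receive P_s = P_b - 42 = 180.
CS = (1/2)(Q_t)(236 - P_b) = (1/2)(7)(14) = 49.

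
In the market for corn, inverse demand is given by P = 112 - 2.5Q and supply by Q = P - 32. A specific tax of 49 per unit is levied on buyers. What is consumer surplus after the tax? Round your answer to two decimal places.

98.06

Rewriting supply in inverse form: P = 32 + Q.
Pre-tax equilibrium: 112 - 2.5Q = 32 + Q gives Q* = 22.8571, P* = 54.8571.
A tax on buyers shifts demand down by 49: (112 - 49) - 2.5Q = 32 + Q, so Q_t = 8.8571. Buyers pay P_b = 89.8571; sellers receive P_s = P_b - 49 = 40.8571.
Consumer surplus is the triangle under demand above P_b: (1/2)(8.8571)(112 - 89.8571) = 98.0612.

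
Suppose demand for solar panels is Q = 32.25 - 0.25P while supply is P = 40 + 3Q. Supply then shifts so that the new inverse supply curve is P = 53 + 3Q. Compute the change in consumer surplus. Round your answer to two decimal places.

-87.55

Rewriting demand in inverse form: P = 129 - 4Q.
Initial equilibrium: Q_0 = 12.7143, P_0 = 78.1429; CS_0 = (1/2)(12.7143)(50.8571) = 323.3061, PS_0 = (1/2)(12.7143)(38.1429) = 242.4796.
New equilibrium: 129 - 4Q = 53 + 3Q gives Q_1 = 10.8571, P_1 = 85.5714; CS_1 = 235.7551, PS_1 = 176.8163.
Change in consumer surplus = 235.7551 - 323.3061 = -87.551.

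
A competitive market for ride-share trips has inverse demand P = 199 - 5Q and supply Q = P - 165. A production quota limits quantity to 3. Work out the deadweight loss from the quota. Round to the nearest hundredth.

Rewriting supply in inverse form: P = 165 + Q.
Unrestricted equilibrium: Q* = (199 - 165)/(5 + 1) = 5.6667.
At Q = 3 the demand price is 199 - 5(3) = 184 and the supply price is 165 + (3) = 168.
Deadweight loss is the triangle between the curves from 3 to 5.6667: (1/2)(184 - 168)(5.6667 - 3) = 21.3333.

21.33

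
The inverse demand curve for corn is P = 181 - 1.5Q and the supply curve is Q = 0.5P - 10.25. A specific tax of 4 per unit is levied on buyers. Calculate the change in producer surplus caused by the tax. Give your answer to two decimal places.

-103.51

Rewriting supply in inverse form: P = 20.5 + 2Q.
Without the tax, 181 - 1.5Q = 20.5 + 2Q so Q* = 45.8571 and P* = 112.2143.
With the tax, buyers' net willingness to pay falls by 4: (181 - 4) - 1.5Q = 20.5 + 2Q, so Q_t = 44.7143. Buyers pay P_b = 113.9286; sellers receive P_s = P_b - 4 = 109.9286.
PS falls from (1/2)(45.8571)(91.7143) = 2102.8776 to (1/2)(44.7143)(89.4286) = 1999.3673, a change of -103.5102.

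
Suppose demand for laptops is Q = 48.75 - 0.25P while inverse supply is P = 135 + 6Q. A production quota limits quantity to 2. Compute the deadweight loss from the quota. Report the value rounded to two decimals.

Rewriting demand in inverse form: P = 195 - 4Q.
Unrestricted equilibrium: Q* = (195 - 135)/(4 + 6) = 6.
At Q = 2 the demand price is 195 - 4(2) = 187 and the supply price is 135 + 6(2) = 147.
DWL = (1/2)(gap between curves at 2) x (Q* - 2) = (1/2)(40)(4) = 80.

80.00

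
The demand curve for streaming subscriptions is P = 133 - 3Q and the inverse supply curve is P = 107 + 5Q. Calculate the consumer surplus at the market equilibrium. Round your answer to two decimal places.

15.84

Setting demand equal to supply, 26 = 8Q, so Q* = 3.25 and P* = 123.25.
Consumer surplus is the triangle under demand above P*: (1/2)(3.25)(133 - 123.25) = (1/2)(3.25)(9.75) = 15.8438.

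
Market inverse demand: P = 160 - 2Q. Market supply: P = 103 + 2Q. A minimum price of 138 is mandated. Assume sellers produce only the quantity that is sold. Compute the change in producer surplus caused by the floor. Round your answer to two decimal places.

60.94

Without the control, 160 - 2Q = 103 + 2Q so Q* = 14.25 and P* = 131.5.
At the floor price 138, quantity demanded is (160 - 138)/2 = 11; demand is the short side, so Q = 11 trades at P = 138.
PS goes from (1/2)(14.25)(28.5) = 203.0625 to 264 (computed as (138 - 103)(11) - (1/2)(2)(11)^2), a change of 60.9375.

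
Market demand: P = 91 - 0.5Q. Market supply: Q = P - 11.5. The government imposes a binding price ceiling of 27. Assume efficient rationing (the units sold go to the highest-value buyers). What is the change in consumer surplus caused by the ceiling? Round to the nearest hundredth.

Rewriting supply in inverse form: P = 11.5 + Q.
Without the control, 91 - 0.5Q = 11.5 + Q so Q* = 53 and P* = 64.5.
At P = 27, sellers supply (27 - 11.5)/1 = 15.5 while buyers want more, so the quantity traded is 15.5 at price 27.
CS goes from (1/2)(53)(26.5) = 702.25 to 931.9375 (computed as (91 - 27)(15.5) - (1/2)(0.5)(15.5)^2), a change of 229.6875.

229.69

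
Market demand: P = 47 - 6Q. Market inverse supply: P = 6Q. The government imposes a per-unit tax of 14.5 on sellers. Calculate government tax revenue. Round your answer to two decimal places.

Without the tax, 47 - 6Q = 6Q so Q* = 3.9167 and P* = 23.5.
A tax on sellers shifts supply up by 14.5: 47 - 6Q = 6Q + 14.5, so Q_t = 2.7083. Buyers pay P_b = 30.75; sellers receive P_s = P_b - 14.5 = 16.25.
Revenue is the tax times quantity traded: 14.5 x 2.7083 = 39.2708.

39.27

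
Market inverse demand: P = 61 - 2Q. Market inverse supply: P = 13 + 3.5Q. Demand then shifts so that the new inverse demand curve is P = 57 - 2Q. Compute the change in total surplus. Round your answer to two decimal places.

-33.45

Initial equilibrium: Q_0 = 8.7273, P_0 = 43.5455; CS_0 = (1/2)(8.7273)(17.4545) = 76.1653, PS_0 = (1/2)(8.7273)(30.5455) = 133.2893.
New equilibrium: 57 - 2Q = 13 + 3.5Q gives Q_1 = 8, P_1 = 41; CS_1 = 64, PS_1 = 112.
Change in total surplus = (64 + 112) - (76.1653 + 133.2893) = -33.4545.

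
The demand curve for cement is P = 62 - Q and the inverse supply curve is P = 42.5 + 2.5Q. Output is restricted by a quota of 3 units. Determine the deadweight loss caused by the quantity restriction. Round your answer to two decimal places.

11.57

Unrestricted equilibrium: Q* = (62 - 42.5)/(1 + 2.5) = 5.5714.
At Q = 3 the demand price is 62 - (3) = 59 and the supply price is 42.5 + 2.5(3) = 50.
Deadweight loss is the triangle between the curves from 3 to 5.5714: (1/2)(59 - 50)(5.5714 - 3) = 11.5714.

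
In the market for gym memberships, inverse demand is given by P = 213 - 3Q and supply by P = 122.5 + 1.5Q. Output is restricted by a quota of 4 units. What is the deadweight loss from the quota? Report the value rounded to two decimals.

Unrestricted equilibrium: Q* = (213 - 122.5)/(3 + 1.5) = 20.1111.
At Q = 4 the demand price is 213 - 3(4) = 201 and the supply price is 122.5 + 1.5(4) = 128.5.
Deadweight loss is the triangle between the curves from 4 to 20.1111: (1/2)(201 - 128.5)(20.1111 - 4) = 584.0278.

584.03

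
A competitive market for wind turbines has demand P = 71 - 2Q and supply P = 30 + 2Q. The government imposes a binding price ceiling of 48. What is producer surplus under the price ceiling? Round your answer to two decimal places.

Free-market equilibrium: 71 - 2Q = 30 + 2Q gives Q* = 10.25, P* = 50.5.
At the ceiling price 48, quantity supplied is (48 - 30)/2 = 9; supply is the short side, so Q = 9 trades at P = 48.
PS is the triangle above supply below 48: (1/2)(9)(48 - 30) = 81.

81.00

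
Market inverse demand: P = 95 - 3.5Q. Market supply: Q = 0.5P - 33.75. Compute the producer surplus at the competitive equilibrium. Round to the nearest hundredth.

Rewriting supply in inverse form: P = 67.5 + 2Q.
Set 95 - 3.5Q = 67.5 + 2Q, which gives 27.5 = 5.5Q, so Q* = 5 and P* = 95 - 3.5(5) = 77.5.
PS is the area between P* and the supply curve from 0 to Q*: (1/2)(5)(10) = 25.

25.00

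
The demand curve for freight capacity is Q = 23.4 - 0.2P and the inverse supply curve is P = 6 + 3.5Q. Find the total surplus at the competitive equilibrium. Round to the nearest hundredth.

Rewriting demand in inverse form: P = 117 - 5Q.
Equilibrium: 117 - 5Q = 6 + 3.5Q, so Q* = 13.0588 and P* = 51.7059.
Total surplus is the full triangle between the curves from 0 to Q*: (1/2)(13.0588)(117 - 6) = 724.7647.

724.76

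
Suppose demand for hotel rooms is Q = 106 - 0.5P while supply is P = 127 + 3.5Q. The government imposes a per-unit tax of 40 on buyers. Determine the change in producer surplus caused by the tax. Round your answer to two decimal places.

-300.83

Rewriting demand in inverse form: P = 212 - 2Q.
Without the tax, 212 - 2Q = 127 + 3.5Q so Q* = 15.4545 and P* = 181.0909.
With the tax, buyers' net willingness to pay falls by 40: (212 - 40) - 2Q = 127 + 3.5Q, so Q_t = 8.1818. Buyers pay P_b = 195.6364; sellers receive P_s = P_b - 40 = 155.6364.
Producers lose the trapezoid between P_s and P* out to Q_t plus the triangle from Q_t to Q*: change in PS = 117.1488 - 417.9752 = -300.8264.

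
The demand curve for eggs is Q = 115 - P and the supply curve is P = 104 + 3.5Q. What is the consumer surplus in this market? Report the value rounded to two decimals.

2.99

Rewriting demand in inverse form: P = 115 - Q.
Equilibrium: 115 - Q = 104 + 3.5Q, so Q* = 2.4444 and P* = 112.5556.
CS is the area between the demand curve and P* from 0 to Q*: (1/2)(2.4444)(2.4444) = 2.9877.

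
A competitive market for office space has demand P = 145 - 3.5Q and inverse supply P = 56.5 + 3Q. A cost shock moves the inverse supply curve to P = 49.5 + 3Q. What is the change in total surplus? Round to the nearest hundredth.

Initial equilibrium: Q_0 = 13.6154, P_0 = 97.3462; CS_0 = (1/2)(13.6154)(47.6538) = 324.4127, PS_0 = (1/2)(13.6154)(40.8462) = 278.068.
New equilibrium: 145 - 3.5Q = 49.5 + 3Q gives Q_1 = 14.6923, P_1 = 93.5769; CS_1 = 377.7618, PS_1 = 323.7959.
Change in total surplus = (377.7618 + 323.7959) - (324.4127 + 278.068) = 99.0769.

99.08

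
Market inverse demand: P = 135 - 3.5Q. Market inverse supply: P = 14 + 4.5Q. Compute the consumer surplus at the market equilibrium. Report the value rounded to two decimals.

Equilibrium: 135 - 3.5Q = 14 + 4.5Q, so Q* = 15.125 and P* = 82.0625.
Consumer surplus is the triangle under demand above P*: (1/2)(15.125)(135 - 82.0625) = (1/2)(15.125)(52.9375) = 400.3398.

400.34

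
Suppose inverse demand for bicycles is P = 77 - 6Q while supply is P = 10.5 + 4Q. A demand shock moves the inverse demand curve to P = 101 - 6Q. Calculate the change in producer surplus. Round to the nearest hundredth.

Initial equilibrium: Q_0 = 6.65, P_0 = 37.1; CS_0 = (1/2)(6.65)(39.9) = 132.6675, PS_0 = (1/2)(6.65)(26.6) = 88.445.
New equilibrium: 101 - 6Q = 10.5 + 4Q gives Q_1 = 9.05, P_1 = 46.7; CS_1 = 245.7075, PS_1 = 163.805.
Change in producer surplus = 163.805 - 88.445 = 75.36.

75.36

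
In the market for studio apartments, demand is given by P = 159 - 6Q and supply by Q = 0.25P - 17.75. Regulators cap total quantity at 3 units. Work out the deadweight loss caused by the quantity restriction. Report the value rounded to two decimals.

Rewriting supply in inverse form: P = 71 + 4Q.
Unrestricted equilibrium: Q* = (159 - 71)/(6 + 4) = 8.8.
At Q = 3 the demand price is 159 - 6(3) = 141 and the supply price is 71 + 4(3) = 83.
Deadweight loss is the triangle between the curves from 3 to 8.8: (1/2)(141 - 83)(8.8 - 3) = 168.2.

168.20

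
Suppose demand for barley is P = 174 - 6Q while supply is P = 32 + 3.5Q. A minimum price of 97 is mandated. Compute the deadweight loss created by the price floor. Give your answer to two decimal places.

21.23

Without the control, 174 - 6Q = 32 + 3.5Q so Q* = 14.9474 and P* = 84.3158.
At P = 97, buyers demand (174 - 97)/6 = 12.8333 while sellers would supply more, so the quantity traded is 12.8333 at price 97.
At Q = 12.8333 the demand price is 97 and the supply price is 76.9167. Deadweight loss is the triangle between the curves from 12.8333 to 14.9474: (1/2)(97 - 76.9167)(14.9474 - 12.8333) = 21.2284.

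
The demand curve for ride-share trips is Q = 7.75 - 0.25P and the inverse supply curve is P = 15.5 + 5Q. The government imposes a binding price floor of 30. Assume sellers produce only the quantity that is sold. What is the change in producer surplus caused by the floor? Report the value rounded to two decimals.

Rewriting demand in inverse form: P = 31 - 4Q.
Without the control, 31 - 4Q = 15.5 + 5Q so Q* = 1.7222 and P* = 24.1111.
At P = 30, buyers demand (31 - 30)/4 = 0.25 while sellers would supply more, so the quantity traded is 0.25 at price 30.
PS goes from (1/2)(1.7222)(8.6111) = 7.4151 to 3.4688 (computed as (30 - 15.5)(0.25) - (1/2)(5)(0.25)^2), a change of -3.9464.

-3.95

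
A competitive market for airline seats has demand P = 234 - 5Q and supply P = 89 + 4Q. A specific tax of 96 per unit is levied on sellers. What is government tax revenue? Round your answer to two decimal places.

Pre-tax equilibrium: 234 - 5Q = 89 + 4Q gives Q* = 16.1111, P* = 153.4444.
With the tax, sellers need 96 more per unit: 234 - 5Q = 89 + 4Q + 96, so Q_t = 5.4444. Buyers pay P_b = 206.7778; sellers receive P_s = P_b - 96 = 110.7778.
Revenue is the tax times quantity traded: 96 x 5.4444 = 522.6667.

522.67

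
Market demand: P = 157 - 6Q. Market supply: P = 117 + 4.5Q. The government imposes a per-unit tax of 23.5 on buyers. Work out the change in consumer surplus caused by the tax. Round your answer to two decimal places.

-36.13

Without the tax, 157 - 6Q = 117 + 4.5Q so Q* = 3.8095 and P* = 134.1429.
A tax on buyers shifts demand down by 23.5: (157 - 23.5) - 6Q = 117 + 4.5Q, so Q_t = 1.5714. Buyers pay P_b = 147.5714; sellers receive P_s = P_b - 23.5 = 124.0714.
Consumers lose the trapezoid between P* and P_b out to Q_t plus the triangle from Q_t to Q*: change in CS = 7.4082 - 43.5374 = -36.1293.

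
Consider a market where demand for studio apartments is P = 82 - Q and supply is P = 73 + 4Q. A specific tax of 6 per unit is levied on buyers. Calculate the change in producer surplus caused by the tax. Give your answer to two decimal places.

Pre-tax equilibrium: 82 - Q = 73 + 4Q gives Q* = 1.8, P* = 80.2.
With the tax, buyers' net willingness to pay falls by 6: (82 - 6) - Q = 73 + 4Q, so Q_t = 0.6. Buyers pay P_b = 81.4; sellers receive P_s = P_b - 6 = 75.4.
Producers lose the trapezoid between P_s and P* out to Q_t plus the triangle from Q_t to Q*: change in PS = 0.72 - 6.48 = -5.76.

-5.76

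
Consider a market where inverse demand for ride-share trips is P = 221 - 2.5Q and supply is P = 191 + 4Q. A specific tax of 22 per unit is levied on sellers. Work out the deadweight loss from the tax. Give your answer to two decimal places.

Without the tax, 221 - 2.5Q = 191 + 4Q so Q* = 4.6154 and P* = 209.4615.
A tax on sellers shifts supply up by 22: 221 - 2.5Q = 191 + 4Q + 22, so Q_t = 1.2308. Buyers pay P_b = 217.9231; sellers receive P_s = P_b - 22 = 195.9231.
Deadweight loss is the triangle between the curves from Q_t to Q*: (1/2)(4.6154 - 1.2308)(22) = 37.2308.

37.23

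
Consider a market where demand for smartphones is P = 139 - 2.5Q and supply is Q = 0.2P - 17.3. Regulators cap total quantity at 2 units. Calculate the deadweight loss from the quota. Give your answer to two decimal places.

93.75

Rewriting supply in inverse form: P = 86.5 + 5Q.
Unrestricted equilibrium: Q* = (139 - 86.5)/(2.5 + 5) = 7.
At Q = 2 the demand price is 139 - 2.5(2) = 134 and the supply price is 86.5 + 5(2) = 96.5.
Deadweight loss is the triangle between the curves from 2 to 7: (1/2)(134 - 96.5)(7 - 2) = 93.75.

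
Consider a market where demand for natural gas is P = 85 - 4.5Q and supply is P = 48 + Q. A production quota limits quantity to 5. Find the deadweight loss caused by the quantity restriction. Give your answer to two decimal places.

Unrestricted equilibrium: Q* = (85 - 48)/(4.5 + 1) = 6.7273.
At Q = 5 the demand price is 85 - 4.5(5) = 62.5 and the supply price is 48 + (5) = 53.
DWL = (1/2)(gap between curves at 5) x (Q* - 5) = (1/2)(9.5)(1.7273) = 8.2045.

8.20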